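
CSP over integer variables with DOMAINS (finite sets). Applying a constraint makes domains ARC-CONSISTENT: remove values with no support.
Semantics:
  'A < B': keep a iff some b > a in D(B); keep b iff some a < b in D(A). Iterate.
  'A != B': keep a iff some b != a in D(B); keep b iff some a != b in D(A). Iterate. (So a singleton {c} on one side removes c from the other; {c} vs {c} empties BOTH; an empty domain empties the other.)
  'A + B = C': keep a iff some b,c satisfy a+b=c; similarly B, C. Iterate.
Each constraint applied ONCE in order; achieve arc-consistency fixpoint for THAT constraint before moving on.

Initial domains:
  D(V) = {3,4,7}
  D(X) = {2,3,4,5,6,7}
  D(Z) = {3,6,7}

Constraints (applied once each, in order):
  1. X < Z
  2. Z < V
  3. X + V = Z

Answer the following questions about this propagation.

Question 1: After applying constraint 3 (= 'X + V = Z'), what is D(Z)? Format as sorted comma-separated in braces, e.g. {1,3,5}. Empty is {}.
Constraint 1 (X < Z) on D(X)={2,3,4,5,6,7} D(Z)={3,6,7}: X {2,3,4,5,6,7}->{2,3,4,5,6}
Constraint 2 (Z < V) on D(Z)={3,6,7} D(V)={3,4,7}: Z {3,6,7}->{3,6}; V {3,4,7}->{4,7}
Constraint 3 (X + V = Z) on D(X)={2,3,4,5,6} D(V)={4,7} D(Z)={3,6}: X {2,3,4,5,6}->{2}; V {4,7}->{4}; Z {3,6}->{6}
So after constraint 3: D(Z) = {6}

Answer: {6}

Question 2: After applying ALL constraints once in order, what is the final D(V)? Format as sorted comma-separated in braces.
Constraint 1 (X < Z) on D(X)={2,3,4,5,6,7} D(Z)={3,6,7}: X {2,3,4,5,6,7}->{2,3,4,5,6}
Constraint 2 (Z < V) on D(Z)={3,6,7} D(V)={3,4,7}: Z {3,6,7}->{3,6}; V {3,4,7}->{4,7}
Constraint 3 (X + V = Z) on D(X)={2,3,4,5,6} D(V)={4,7} D(Z)={3,6}: X {2,3,4,5,6}->{2}; V {4,7}->{4}; Z {3,6}->{6}
So after all 3 constraints: D(V) = {4}

Answer: {4}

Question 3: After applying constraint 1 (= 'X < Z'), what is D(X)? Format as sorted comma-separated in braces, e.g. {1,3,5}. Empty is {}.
Answer: {2,3,4,5,6}

Derivation:
Constraint 1 (X < Z) on D(X)={2,3,4,5,6,7} D(Z)={3,6,7}: X {2,3,4,5,6,7}->{2,3,4,5,6}
So after constraint 1: D(X) = {2,3,4,5,6}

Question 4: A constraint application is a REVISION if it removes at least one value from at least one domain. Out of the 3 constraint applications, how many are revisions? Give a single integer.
Constraint 1 (X < Z) on D(X)={2,3,4,5,6,7} D(Z)={3,6,7}: X {2,3,4,5,6,7}->{2,3,4,5,6} => REVISION
Constraint 2 (Z < V) on D(Z)={3,6,7} D(V)={3,4,7}: Z {3,6,7}->{3,6}; V {3,4,7}->{4,7} => REVISION
Constraint 3 (X + V = Z) on D(X)={2,3,4,5,6} D(V)={4,7} D(Z)={3,6}: X {2,3,4,5,6}->{2}; V {4,7}->{4}; Z {3,6}->{6} => REVISION
Total revisions = 3

Answer: 3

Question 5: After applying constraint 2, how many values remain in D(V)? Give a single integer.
Constraint 1 (X < Z) on D(X)={2,3,4,5,6,7} D(Z)={3,6,7}: X {2,3,4,5,6,7}->{2,3,4,5,6}
Constraint 2 (Z < V) on D(Z)={3,6,7} D(V)={3,4,7}: Z {3,6,7}->{3,6}; V {3,4,7}->{4,7}
So after constraint 2: D(V)={4,7}, size = 2

Answer: 2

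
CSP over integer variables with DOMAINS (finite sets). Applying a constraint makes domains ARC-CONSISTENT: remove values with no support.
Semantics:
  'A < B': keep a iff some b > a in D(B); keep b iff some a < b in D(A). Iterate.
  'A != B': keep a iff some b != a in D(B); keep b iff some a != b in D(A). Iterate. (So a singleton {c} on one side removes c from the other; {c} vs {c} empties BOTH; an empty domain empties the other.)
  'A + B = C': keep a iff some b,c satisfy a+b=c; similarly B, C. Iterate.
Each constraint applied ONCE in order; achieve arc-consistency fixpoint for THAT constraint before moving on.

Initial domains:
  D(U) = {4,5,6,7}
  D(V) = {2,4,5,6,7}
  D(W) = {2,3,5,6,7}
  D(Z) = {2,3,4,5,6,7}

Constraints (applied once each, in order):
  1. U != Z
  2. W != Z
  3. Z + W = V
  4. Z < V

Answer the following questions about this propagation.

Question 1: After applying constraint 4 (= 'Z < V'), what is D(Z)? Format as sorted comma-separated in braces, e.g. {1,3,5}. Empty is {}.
Answer: {2,3,4,5}

Derivation:
Constraint 1 (U != Z) on D(U)={4,5,6,7} D(Z)={2,3,4,5,6,7}: no change
Constraint 2 (W != Z) on D(W)={2,3,5,6,7} D(Z)={2,3,4,5,6,7}: no change
Constraint 3 (Z + W = V) on D(Z)={2,3,4,5,6,7} D(W)={2,3,5,6,7} D(V)={2,4,5,6,7}: Z {2,3,4,5,6,7}->{2,3,4,5}; W {2,3,5,6,7}->{2,3,5}; V {2,4,5,6,7}->{4,5,6,7}
Constraint 4 (Z < V) on D(Z)={2,3,4,5} D(V)={4,5,6,7}: no change
So after constraint 4: D(Z) = {2,3,4,5}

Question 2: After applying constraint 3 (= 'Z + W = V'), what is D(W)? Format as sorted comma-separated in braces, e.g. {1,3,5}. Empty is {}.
Constraint 1 (U != Z) on D(U)={4,5,6,7} D(Z)={2,3,4,5,6,7}: no change
Constraint 2 (W != Z) on D(W)={2,3,5,6,7} D(Z)={2,3,4,5,6,7}: no change
Constraint 3 (Z + W = V) on D(Z)={2,3,4,5,6,7} D(W)={2,3,5,6,7} D(V)={2,4,5,6,7}: Z {2,3,4,5,6,7}->{2,3,4,5}; W {2,3,5,6,7}->{2,3,5}; V {2,4,5,6,7}->{4,5,6,7}
So after constraint 3: D(W) = {2,3,5}

Answer: {2,3,5}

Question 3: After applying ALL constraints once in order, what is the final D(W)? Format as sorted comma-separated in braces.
Constraint 1 (U != Z) on D(U)={4,5,6,7} D(Z)={2,3,4,5,6,7}: no change
Constraint 2 (W != Z) on D(W)={2,3,5,6,7} D(Z)={2,3,4,5,6,7}: no change
Constraint 3 (Z + W = V) on D(Z)={2,3,4,5,6,7} D(W)={2,3,5,6,7} D(V)={2,4,5,6,7}: Z {2,3,4,5,6,7}->{2,3,4,5}; W {2,3,5,6,7}->{2,3,5}; V {2,4,5,6,7}->{4,5,6,7}
Constraint 4 (Z < V) on D(Z)={2,3,4,5} D(V)={4,5,6,7}: no change
So after all 4 constraints: D(W) = {2,3,5}

Answer: {2,3,5}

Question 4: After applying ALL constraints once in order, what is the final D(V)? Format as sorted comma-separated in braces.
Constraint 1 (U != Z) on D(U)={4,5,6,7} D(Z)={2,3,4,5,6,7}: no change
Constraint 2 (W != Z) on D(W)={2,3,5,6,7} D(Z)={2,3,4,5,6,7}: no change
Constraint 3 (Z + W = V) on D(Z)={2,3,4,5,6,7} D(W)={2,3,5,6,7} D(V)={2,4,5,6,7}: Z {2,3,4,5,6,7}->{2,3,4,5}; W {2,3,5,6,7}->{2,3,5}; V {2,4,5,6,7}->{4,5,6,7}
Constraint 4 (Z < V) on D(Z)={2,3,4,5} D(V)={4,5,6,7}: no change
So after all 4 constraints: D(V) = {4,5,6,7}

Answer: {4,5,6,7}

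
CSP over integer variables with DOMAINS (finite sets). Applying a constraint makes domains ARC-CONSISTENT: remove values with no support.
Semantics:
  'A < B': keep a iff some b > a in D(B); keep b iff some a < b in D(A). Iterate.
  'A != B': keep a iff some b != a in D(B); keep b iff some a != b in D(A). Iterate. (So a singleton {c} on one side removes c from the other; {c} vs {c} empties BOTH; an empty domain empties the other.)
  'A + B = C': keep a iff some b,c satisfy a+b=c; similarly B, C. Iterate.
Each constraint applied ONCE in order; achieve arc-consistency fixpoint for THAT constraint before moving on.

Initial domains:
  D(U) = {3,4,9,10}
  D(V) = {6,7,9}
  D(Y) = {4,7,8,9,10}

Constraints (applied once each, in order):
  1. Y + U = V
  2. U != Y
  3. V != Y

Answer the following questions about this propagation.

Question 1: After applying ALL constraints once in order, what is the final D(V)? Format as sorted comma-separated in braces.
Answer: {7}

Derivation:
Constraint 1 (Y + U = V) on D(Y)={4,7,8,9,10} D(U)={3,4,9,10} D(V)={6,7,9}: Y {4,7,8,9,10}->{4}; U {3,4,9,10}->{3}; V {6,7,9}->{7}
Constraint 2 (U != Y) on D(U)={3} D(Y)={4}: no change
Constraint 3 (V != Y) on D(V)={7} D(Y)={4}: no change
So after all 3 constraints: D(V) = {7}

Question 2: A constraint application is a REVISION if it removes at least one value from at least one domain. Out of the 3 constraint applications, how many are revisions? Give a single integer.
Constraint 1 (Y + U = V) on D(Y)={4,7,8,9,10} D(U)={3,4,9,10} D(V)={6,7,9}: Y {4,7,8,9,10}->{4}; U {3,4,9,10}->{3}; V {6,7,9}->{7} => REVISION
Constraint 2 (U != Y) on D(U)={3} D(Y)={4}: no change => not a revision
Constraint 3 (V != Y) on D(V)={7} D(Y)={4}: no change => not a revision
Total revisions = 1

Answer: 1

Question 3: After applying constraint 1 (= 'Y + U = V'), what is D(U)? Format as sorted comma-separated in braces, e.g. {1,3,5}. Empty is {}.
Constraint 1 (Y + U = V) on D(Y)={4,7,8,9,10} D(U)={3,4,9,10} D(V)={6,7,9}: Y {4,7,8,9,10}->{4}; U {3,4,9,10}->{3}; V {6,7,9}->{7}
So after constraint 1: D(U) = {3}

Answer: {3}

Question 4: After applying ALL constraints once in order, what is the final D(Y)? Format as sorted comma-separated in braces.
Answer: {4}

Derivation:
Constraint 1 (Y + U = V) on D(Y)={4,7,8,9,10} D(U)={3,4,9,10} D(V)={6,7,9}: Y {4,7,8,9,10}->{4}; U {3,4,9,10}->{3}; V {6,7,9}->{7}
Constraint 2 (U != Y) on D(U)={3} D(Y)={4}: no change
Constraint 3 (V != Y) on D(V)={7} D(Y)={4}: no change
So after all 3 constraints: D(Y) = {4}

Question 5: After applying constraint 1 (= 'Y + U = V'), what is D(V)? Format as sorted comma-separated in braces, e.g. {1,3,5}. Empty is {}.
Constraint 1 (Y + U = V) on D(Y)={4,7,8,9,10} D(U)={3,4,9,10} D(V)={6,7,9}: Y {4,7,8,9,10}->{4}; U {3,4,9,10}->{3}; V {6,7,9}->{7}
So after constraint 1: D(V) = {7}

Answer: {7}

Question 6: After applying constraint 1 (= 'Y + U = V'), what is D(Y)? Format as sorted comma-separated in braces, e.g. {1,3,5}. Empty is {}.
Constraint 1 (Y + U = V) on D(Y)={4,7,8,9,10} D(U)={3,4,9,10} D(V)={6,7,9}: Y {4,7,8,9,10}->{4}; U {3,4,9,10}->{3}; V {6,7,9}->{7}
So after constraint 1: D(Y) = {4}

Answer: {4}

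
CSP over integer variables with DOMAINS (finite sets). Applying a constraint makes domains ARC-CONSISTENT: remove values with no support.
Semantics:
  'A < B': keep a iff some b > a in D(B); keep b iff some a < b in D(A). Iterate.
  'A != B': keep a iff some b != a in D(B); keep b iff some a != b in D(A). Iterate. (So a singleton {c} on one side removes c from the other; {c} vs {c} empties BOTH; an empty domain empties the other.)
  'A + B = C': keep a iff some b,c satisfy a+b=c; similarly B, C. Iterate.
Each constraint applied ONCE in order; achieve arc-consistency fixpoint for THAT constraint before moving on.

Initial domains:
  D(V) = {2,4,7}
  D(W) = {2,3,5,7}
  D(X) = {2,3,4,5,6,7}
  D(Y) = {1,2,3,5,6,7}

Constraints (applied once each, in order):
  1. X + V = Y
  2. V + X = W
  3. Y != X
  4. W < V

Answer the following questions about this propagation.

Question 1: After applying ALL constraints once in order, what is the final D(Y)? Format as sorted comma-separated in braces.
Constraint 1 (X + V = Y) on D(X)={2,3,4,5,6,7} D(V)={2,4,7} D(Y)={1,2,3,5,6,7}: X {2,3,4,5,6,7}->{2,3,4,5}; V {2,4,7}->{2,4}; Y {1,2,3,5,6,7}->{5,6,7}
Constraint 2 (V + X = W) on D(V)={2,4} D(X)={2,3,4,5} D(W)={2,3,5,7}: X {2,3,4,5}->{3,5}; W {2,3,5,7}->{5,7}
Constraint 3 (Y != X) on D(Y)={5,6,7} D(X)={3,5}: no change
Constraint 4 (W < V) on D(W)={5,7} D(V)={2,4}: W {5,7}->{}; V {2,4}->{}
So after all 4 constraints: D(Y) = {5,6,7}

Answer: {5,6,7}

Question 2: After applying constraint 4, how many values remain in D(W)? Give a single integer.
Constraint 1 (X + V = Y) on D(X)={2,3,4,5,6,7} D(V)={2,4,7} D(Y)={1,2,3,5,6,7}: X {2,3,4,5,6,7}->{2,3,4,5}; V {2,4,7}->{2,4}; Y {1,2,3,5,6,7}->{5,6,7}
Constraint 2 (V + X = W) on D(V)={2,4} D(X)={2,3,4,5} D(W)={2,3,5,7}: X {2,3,4,5}->{3,5}; W {2,3,5,7}->{5,7}
Constraint 3 (Y != X) on D(Y)={5,6,7} D(X)={3,5}: no change
Constraint 4 (W < V) on D(W)={5,7} D(V)={2,4}: W {5,7}->{}; V {2,4}->{}
So after constraint 4: D(W)={}, size = 0

Answer: 0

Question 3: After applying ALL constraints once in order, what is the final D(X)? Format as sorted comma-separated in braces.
Constraint 1 (X + V = Y) on D(X)={2,3,4,5,6,7} D(V)={2,4,7} D(Y)={1,2,3,5,6,7}: X {2,3,4,5,6,7}->{2,3,4,5}; V {2,4,7}->{2,4}; Y {1,2,3,5,6,7}->{5,6,7}
Constraint 2 (V + X = W) on D(V)={2,4} D(X)={2,3,4,5} D(W)={2,3,5,7}: X {2,3,4,5}->{3,5}; W {2,3,5,7}->{5,7}
Constraint 3 (Y != X) on D(Y)={5,6,7} D(X)={3,5}: no change
Constraint 4 (W < V) on D(W)={5,7} D(V)={2,4}: W {5,7}->{}; V {2,4}->{}
So after all 4 constraints: D(X) = {3,5}

Answer: {3,5}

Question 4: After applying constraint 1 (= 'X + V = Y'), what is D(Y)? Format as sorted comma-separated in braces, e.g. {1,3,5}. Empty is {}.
Constraint 1 (X + V = Y) on D(X)={2,3,4,5,6,7} D(V)={2,4,7} D(Y)={1,2,3,5,6,7}: X {2,3,4,5,6,7}->{2,3,4,5}; V {2,4,7}->{2,4}; Y {1,2,3,5,6,7}->{5,6,7}
So after constraint 1: D(Y) = {5,6,7}

Answer: {5,6,7}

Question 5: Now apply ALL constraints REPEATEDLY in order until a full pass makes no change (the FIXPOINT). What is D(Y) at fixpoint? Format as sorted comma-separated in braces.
Answer: {}

Derivation:
pass 0 (initial): D(Y)={1,2,3,5,6,7}
pass 1: V {2,4,7}->{}; W {2,3,5,7}->{}; X {2,3,4,5,6,7}->{3,5}; Y {1,2,3,5,6,7}->{5,6,7}
pass 2: X {3,5}->{}; Y {5,6,7}->{}
pass 3: no change
Fixpoint after 3 passes: D(Y) = {}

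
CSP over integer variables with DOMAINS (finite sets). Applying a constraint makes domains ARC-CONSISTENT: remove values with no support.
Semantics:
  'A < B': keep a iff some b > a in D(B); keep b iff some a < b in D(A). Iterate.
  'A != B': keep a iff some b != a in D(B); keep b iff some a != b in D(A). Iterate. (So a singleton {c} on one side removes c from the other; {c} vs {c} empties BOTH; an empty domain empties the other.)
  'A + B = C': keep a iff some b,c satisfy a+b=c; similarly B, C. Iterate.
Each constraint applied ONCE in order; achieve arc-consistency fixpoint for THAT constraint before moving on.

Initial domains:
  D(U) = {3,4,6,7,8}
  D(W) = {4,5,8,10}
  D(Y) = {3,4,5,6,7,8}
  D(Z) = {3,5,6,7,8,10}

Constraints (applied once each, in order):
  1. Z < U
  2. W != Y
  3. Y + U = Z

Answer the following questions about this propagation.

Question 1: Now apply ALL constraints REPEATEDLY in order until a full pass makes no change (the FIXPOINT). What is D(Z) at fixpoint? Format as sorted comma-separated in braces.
Answer: {}

Derivation:
pass 0 (initial): D(Z)={3,5,6,7,8,10}
pass 1: U {3,4,6,7,8}->{4}; Y {3,4,5,6,7,8}->{3}; Z {3,5,6,7,8,10}->{7}
pass 2: U {4}->{}; Y {3}->{}; Z {7}->{}
pass 3: W {4,5,8,10}->{}
pass 4: no change
Fixpoint after 4 passes: D(Z) = {}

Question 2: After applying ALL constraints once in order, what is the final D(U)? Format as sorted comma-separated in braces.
Constraint 1 (Z < U) on D(Z)={3,5,6,7,8,10} D(U)={3,4,6,7,8}: Z {3,5,6,7,8,10}->{3,5,6,7}; U {3,4,6,7,8}->{4,6,7,8}
Constraint 2 (W != Y) on D(W)={4,5,8,10} D(Y)={3,4,5,6,7,8}: no change
Constraint 3 (Y + U = Z) on D(Y)={3,4,5,6,7,8} D(U)={4,6,7,8} D(Z)={3,5,6,7}: Y {3,4,5,6,7,8}->{3}; U {4,6,7,8}->{4}; Z {3,5,6,7}->{7}
So after all 3 constraints: D(U) = {4}

Answer: {4}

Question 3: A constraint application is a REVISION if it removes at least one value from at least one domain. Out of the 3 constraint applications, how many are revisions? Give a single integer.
Constraint 1 (Z < U) on D(Z)={3,5,6,7,8,10} D(U)={3,4,6,7,8}: Z {3,5,6,7,8,10}->{3,5,6,7}; U {3,4,6,7,8}->{4,6,7,8} => REVISION
Constraint 2 (W != Y) on D(W)={4,5,8,10} D(Y)={3,4,5,6,7,8}: no change => not a revision
Constraint 3 (Y + U = Z) on D(Y)={3,4,5,6,7,8} D(U)={4,6,7,8} D(Z)={3,5,6,7}: Y {3,4,5,6,7,8}->{3}; U {4,6,7,8}->{4}; Z {3,5,6,7}->{7} => REVISION
Total revisions = 2

Answer: 2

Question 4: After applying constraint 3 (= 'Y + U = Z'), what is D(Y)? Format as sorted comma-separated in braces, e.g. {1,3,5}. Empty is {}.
Constraint 1 (Z < U) on D(Z)={3,5,6,7,8,10} D(U)={3,4,6,7,8}: Z {3,5,6,7,8,10}->{3,5,6,7}; U {3,4,6,7,8}->{4,6,7,8}
Constraint 2 (W != Y) on D(W)={4,5,8,10} D(Y)={3,4,5,6,7,8}: no change
Constraint 3 (Y + U = Z) on D(Y)={3,4,5,6,7,8} D(U)={4,6,7,8} D(Z)={3,5,6,7}: Y {3,4,5,6,7,8}->{3}; U {4,6,7,8}->{4}; Z {3,5,6,7}->{7}
So after constraint 3: D(Y) = {3}

Answer: {3}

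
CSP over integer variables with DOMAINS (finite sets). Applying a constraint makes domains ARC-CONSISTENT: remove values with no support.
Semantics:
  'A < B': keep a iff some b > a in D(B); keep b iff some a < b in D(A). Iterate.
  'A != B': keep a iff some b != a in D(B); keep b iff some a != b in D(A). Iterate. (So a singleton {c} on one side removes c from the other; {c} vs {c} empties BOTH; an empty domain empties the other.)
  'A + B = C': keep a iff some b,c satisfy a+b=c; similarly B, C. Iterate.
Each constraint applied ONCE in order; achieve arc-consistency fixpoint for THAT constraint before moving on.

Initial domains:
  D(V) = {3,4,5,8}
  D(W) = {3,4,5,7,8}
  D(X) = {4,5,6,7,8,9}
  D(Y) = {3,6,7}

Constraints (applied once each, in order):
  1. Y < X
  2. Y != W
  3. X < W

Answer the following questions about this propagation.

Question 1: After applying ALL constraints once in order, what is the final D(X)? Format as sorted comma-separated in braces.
Constraint 1 (Y < X) on D(Y)={3,6,7} D(X)={4,5,6,7,8,9}: no change
Constraint 2 (Y != W) on D(Y)={3,6,7} D(W)={3,4,5,7,8}: no change
Constraint 3 (X < W) on D(X)={4,5,6,7,8,9} D(W)={3,4,5,7,8}: X {4,5,6,7,8,9}->{4,5,6,7}; W {3,4,5,7,8}->{5,7,8}
So after all 3 constraints: D(X) = {4,5,6,7}

Answer: {4,5,6,7}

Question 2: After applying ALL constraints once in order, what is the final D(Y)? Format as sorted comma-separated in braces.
Answer: {3,6,7}

Derivation:
Constraint 1 (Y < X) on D(Y)={3,6,7} D(X)={4,5,6,7,8,9}: no change
Constraint 2 (Y != W) on D(Y)={3,6,7} D(W)={3,4,5,7,8}: no change
Constraint 3 (X < W) on D(X)={4,5,6,7,8,9} D(W)={3,4,5,7,8}: X {4,5,6,7,8,9}->{4,5,6,7}; W {3,4,5,7,8}->{5,7,8}
So after all 3 constraints: D(Y) = {3,6,7}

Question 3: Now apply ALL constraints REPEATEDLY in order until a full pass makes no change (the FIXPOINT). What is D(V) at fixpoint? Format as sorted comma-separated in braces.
pass 0 (initial): D(V)={3,4,5,8}
pass 1: W {3,4,5,7,8}->{5,7,8}; X {4,5,6,7,8,9}->{4,5,6,7}
pass 2: Y {3,6,7}->{3,6}
pass 3: no change
Fixpoint after 3 passes: D(V) = {3,4,5,8}

Answer: {3,4,5,8}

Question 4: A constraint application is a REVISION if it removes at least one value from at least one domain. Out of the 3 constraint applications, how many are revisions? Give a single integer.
Constraint 1 (Y < X) on D(Y)={3,6,7} D(X)={4,5,6,7,8,9}: no change => not a revision
Constraint 2 (Y != W) on D(Y)={3,6,7} D(W)={3,4,5,7,8}: no change => not a revision
Constraint 3 (X < W) on D(X)={4,5,6,7,8,9} D(W)={3,4,5,7,8}: X {4,5,6,7,8,9}->{4,5,6,7}; W {3,4,5,7,8}->{5,7,8} => REVISION
Total revisions = 1

Answer: 1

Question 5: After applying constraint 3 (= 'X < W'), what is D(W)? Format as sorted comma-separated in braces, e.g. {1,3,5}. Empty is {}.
Answer: {5,7,8}

Derivation:
Constraint 1 (Y < X) on D(Y)={3,6,7} D(X)={4,5,6,7,8,9}: no change
Constraint 2 (Y != W) on D(Y)={3,6,7} D(W)={3,4,5,7,8}: no change
Constraint 3 (X < W) on D(X)={4,5,6,7,8,9} D(W)={3,4,5,7,8}: X {4,5,6,7,8,9}->{4,5,6,7}; W {3,4,5,7,8}->{5,7,8}
So after constraint 3: D(W) = {5,7,8}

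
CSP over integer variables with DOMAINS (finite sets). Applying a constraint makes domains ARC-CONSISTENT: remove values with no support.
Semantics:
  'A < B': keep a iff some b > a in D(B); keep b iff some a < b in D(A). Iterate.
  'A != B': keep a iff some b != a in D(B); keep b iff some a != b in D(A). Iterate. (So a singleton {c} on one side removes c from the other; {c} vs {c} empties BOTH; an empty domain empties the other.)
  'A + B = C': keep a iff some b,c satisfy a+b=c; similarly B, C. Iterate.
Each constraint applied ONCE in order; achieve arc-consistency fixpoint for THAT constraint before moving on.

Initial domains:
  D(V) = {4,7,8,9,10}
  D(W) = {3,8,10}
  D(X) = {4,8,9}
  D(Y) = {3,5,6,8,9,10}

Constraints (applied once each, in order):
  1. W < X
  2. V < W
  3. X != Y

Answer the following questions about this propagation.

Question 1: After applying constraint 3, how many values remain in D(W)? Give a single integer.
Answer: 1

Derivation:
Constraint 1 (W < X) on D(W)={3,8,10} D(X)={4,8,9}: W {3,8,10}->{3,8}
Constraint 2 (V < W) on D(V)={4,7,8,9,10} D(W)={3,8}: V {4,7,8,9,10}->{4,7}; W {3,8}->{8}
Constraint 3 (X != Y) on D(X)={4,8,9} D(Y)={3,5,6,8,9,10}: no change
So after constraint 3: D(W)={8}, size = 1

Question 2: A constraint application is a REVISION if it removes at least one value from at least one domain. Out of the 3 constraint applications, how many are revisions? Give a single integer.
Constraint 1 (W < X) on D(W)={3,8,10} D(X)={4,8,9}: W {3,8,10}->{3,8} => REVISION
Constraint 2 (V < W) on D(V)={4,7,8,9,10} D(W)={3,8}: V {4,7,8,9,10}->{4,7}; W {3,8}->{8} => REVISION
Constraint 3 (X != Y) on D(X)={4,8,9} D(Y)={3,5,6,8,9,10}: no change => not a revision
Total revisions = 2

Answer: 2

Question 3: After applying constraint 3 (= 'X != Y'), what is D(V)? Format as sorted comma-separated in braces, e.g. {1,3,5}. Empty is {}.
Answer: {4,7}

Derivation:
Constraint 1 (W < X) on D(W)={3,8,10} D(X)={4,8,9}: W {3,8,10}->{3,8}
Constraint 2 (V < W) on D(V)={4,7,8,9,10} D(W)={3,8}: V {4,7,8,9,10}->{4,7}; W {3,8}->{8}
Constraint 3 (X != Y) on D(X)={4,8,9} D(Y)={3,5,6,8,9,10}: no change
So after constraint 3: D(V) = {4,7}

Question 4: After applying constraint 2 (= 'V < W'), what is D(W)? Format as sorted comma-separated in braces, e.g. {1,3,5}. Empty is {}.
Answer: {8}

Derivation:
Constraint 1 (W < X) on D(W)={3,8,10} D(X)={4,8,9}: W {3,8,10}->{3,8}
Constraint 2 (V < W) on D(V)={4,7,8,9,10} D(W)={3,8}: V {4,7,8,9,10}->{4,7}; W {3,8}->{8}
So after constraint 2: D(W) = {8}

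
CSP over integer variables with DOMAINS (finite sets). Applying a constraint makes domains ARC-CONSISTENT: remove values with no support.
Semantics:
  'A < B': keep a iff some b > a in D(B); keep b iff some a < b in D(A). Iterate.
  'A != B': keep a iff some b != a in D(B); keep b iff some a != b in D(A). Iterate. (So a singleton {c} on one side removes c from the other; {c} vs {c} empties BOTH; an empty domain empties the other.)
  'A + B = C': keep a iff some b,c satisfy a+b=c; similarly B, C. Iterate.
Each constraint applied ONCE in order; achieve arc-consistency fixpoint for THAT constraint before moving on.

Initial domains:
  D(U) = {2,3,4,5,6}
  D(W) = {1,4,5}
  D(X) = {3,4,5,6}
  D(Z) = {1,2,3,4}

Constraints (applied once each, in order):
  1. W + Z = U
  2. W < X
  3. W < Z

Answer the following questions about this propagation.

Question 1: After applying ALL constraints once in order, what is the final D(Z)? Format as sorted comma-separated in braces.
Constraint 1 (W + Z = U) on D(W)={1,4,5} D(Z)={1,2,3,4} D(U)={2,3,4,5,6}: no change
Constraint 2 (W < X) on D(W)={1,4,5} D(X)={3,4,5,6}: no change
Constraint 3 (W < Z) on D(W)={1,4,5} D(Z)={1,2,3,4}: W {1,4,5}->{1}; Z {1,2,3,4}->{2,3,4}
So after all 3 constraints: D(Z) = {2,3,4}

Answer: {2,3,4}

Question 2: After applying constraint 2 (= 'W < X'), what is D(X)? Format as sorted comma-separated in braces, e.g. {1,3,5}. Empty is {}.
Constraint 1 (W + Z = U) on D(W)={1,4,5} D(Z)={1,2,3,4} D(U)={2,3,4,5,6}: no change
Constraint 2 (W < X) on D(W)={1,4,5} D(X)={3,4,5,6}: no change
So after constraint 2: D(X) = {3,4,5,6}

Answer: {3,4,5,6}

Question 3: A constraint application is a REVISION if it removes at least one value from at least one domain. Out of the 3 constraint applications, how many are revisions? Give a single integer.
Answer: 1

Derivation:
Constraint 1 (W + Z = U) on D(W)={1,4,5} D(Z)={1,2,3,4} D(U)={2,3,4,5,6}: no change => not a revision
Constraint 2 (W < X) on D(W)={1,4,5} D(X)={3,4,5,6}: no change => not a revision
Constraint 3 (W < Z) on D(W)={1,4,5} D(Z)={1,2,3,4}: W {1,4,5}->{1}; Z {1,2,3,4}->{2,3,4} => REVISION
Total revisions = 1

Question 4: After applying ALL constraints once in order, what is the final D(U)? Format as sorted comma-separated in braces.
Answer: {2,3,4,5,6}

Derivation:
Constraint 1 (W + Z = U) on D(W)={1,4,5} D(Z)={1,2,3,4} D(U)={2,3,4,5,6}: no change
Constraint 2 (W < X) on D(W)={1,4,5} D(X)={3,4,5,6}: no change
Constraint 3 (W < Z) on D(W)={1,4,5} D(Z)={1,2,3,4}: W {1,4,5}->{1}; Z {1,2,3,4}->{2,3,4}
So after all 3 constraints: D(U) = {2,3,4,5,6}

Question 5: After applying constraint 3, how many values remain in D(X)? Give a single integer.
Constraint 1 (W + Z = U) on D(W)={1,4,5} D(Z)={1,2,3,4} D(U)={2,3,4,5,6}: no change
Constraint 2 (W < X) on D(W)={1,4,5} D(X)={3,4,5,6}: no change
Constraint 3 (W < Z) on D(W)={1,4,5} D(Z)={1,2,3,4}: W {1,4,5}->{1}; Z {1,2,3,4}->{2,3,4}
So after constraint 3: D(X)={3,4,5,6}, size = 4

Answer: 4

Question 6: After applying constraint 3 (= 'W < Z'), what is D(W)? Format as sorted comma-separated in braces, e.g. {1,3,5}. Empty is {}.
Constraint 1 (W + Z = U) on D(W)={1,4,5} D(Z)={1,2,3,4} D(U)={2,3,4,5,6}: no change
Constraint 2 (W < X) on D(W)={1,4,5} D(X)={3,4,5,6}: no change
Constraint 3 (W < Z) on D(W)={1,4,5} D(Z)={1,2,3,4}: W {1,4,5}->{1}; Z {1,2,3,4}->{2,3,4}
So after constraint 3: D(W) = {1}

Answer: {1}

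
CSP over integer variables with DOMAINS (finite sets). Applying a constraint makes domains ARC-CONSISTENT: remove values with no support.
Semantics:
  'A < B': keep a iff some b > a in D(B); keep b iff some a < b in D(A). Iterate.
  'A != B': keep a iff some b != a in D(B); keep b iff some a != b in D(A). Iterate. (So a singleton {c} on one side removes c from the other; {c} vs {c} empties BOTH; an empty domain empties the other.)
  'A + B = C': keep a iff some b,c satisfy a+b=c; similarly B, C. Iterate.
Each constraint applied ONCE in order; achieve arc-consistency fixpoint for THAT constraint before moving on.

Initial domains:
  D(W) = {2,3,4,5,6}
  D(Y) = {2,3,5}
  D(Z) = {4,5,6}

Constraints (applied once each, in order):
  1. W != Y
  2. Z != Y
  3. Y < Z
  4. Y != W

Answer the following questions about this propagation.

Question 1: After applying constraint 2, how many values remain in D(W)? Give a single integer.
Constraint 1 (W != Y) on D(W)={2,3,4,5,6} D(Y)={2,3,5}: no change
Constraint 2 (Z != Y) on D(Z)={4,5,6} D(Y)={2,3,5}: no change
So after constraint 2: D(W)={2,3,4,5,6}, size = 5

Answer: 5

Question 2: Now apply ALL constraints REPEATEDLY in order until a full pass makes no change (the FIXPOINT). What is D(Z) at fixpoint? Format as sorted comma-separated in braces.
pass 0 (initial): D(Z)={4,5,6}
pass 1: no change
Fixpoint after 1 passes: D(Z) = {4,5,6}

Answer: {4,5,6}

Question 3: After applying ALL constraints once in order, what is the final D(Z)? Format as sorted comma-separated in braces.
Answer: {4,5,6}

Derivation:
Constraint 1 (W != Y) on D(W)={2,3,4,5,6} D(Y)={2,3,5}: no change
Constraint 2 (Z != Y) on D(Z)={4,5,6} D(Y)={2,3,5}: no change
Constraint 3 (Y < Z) on D(Y)={2,3,5} D(Z)={4,5,6}: no change
Constraint 4 (Y != W) on D(Y)={2,3,5} D(W)={2,3,4,5,6}: no change
So after all 4 constraints: D(Z) = {4,5,6}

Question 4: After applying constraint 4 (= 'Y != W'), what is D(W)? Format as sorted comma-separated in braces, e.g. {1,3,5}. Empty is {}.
Answer: {2,3,4,5,6}

Derivation:
Constraint 1 (W != Y) on D(W)={2,3,4,5,6} D(Y)={2,3,5}: no change
Constraint 2 (Z != Y) on D(Z)={4,5,6} D(Y)={2,3,5}: no change
Constraint 3 (Y < Z) on D(Y)={2,3,5} D(Z)={4,5,6}: no change
Constraint 4 (Y != W) on D(Y)={2,3,5} D(W)={2,3,4,5,6}: no change
So after constraint 4: D(W) = {2,3,4,5,6}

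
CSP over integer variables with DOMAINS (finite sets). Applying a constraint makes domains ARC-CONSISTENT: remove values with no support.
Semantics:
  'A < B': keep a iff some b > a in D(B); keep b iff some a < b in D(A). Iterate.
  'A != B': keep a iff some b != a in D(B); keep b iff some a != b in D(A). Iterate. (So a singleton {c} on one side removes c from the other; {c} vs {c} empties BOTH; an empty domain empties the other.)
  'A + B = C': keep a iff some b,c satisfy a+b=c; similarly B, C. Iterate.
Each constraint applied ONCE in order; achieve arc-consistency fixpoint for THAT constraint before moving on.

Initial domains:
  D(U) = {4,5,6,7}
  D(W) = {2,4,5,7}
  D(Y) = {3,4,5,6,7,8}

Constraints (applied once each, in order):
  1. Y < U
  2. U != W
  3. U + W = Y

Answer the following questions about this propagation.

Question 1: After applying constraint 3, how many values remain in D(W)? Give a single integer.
Constraint 1 (Y < U) on D(Y)={3,4,5,6,7,8} D(U)={4,5,6,7}: Y {3,4,5,6,7,8}->{3,4,5,6}
Constraint 2 (U != W) on D(U)={4,5,6,7} D(W)={2,4,5,7}: no change
Constraint 3 (U + W = Y) on D(U)={4,5,6,7} D(W)={2,4,5,7} D(Y)={3,4,5,6}: U {4,5,6,7}->{4}; W {2,4,5,7}->{2}; Y {3,4,5,6}->{6}
So after constraint 3: D(W)={2}, size = 1

Answer: 1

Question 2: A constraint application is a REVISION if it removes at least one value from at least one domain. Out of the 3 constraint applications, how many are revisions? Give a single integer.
Constraint 1 (Y < U) on D(Y)={3,4,5,6,7,8} D(U)={4,5,6,7}: Y {3,4,5,6,7,8}->{3,4,5,6} => REVISION
Constraint 2 (U != W) on D(U)={4,5,6,7} D(W)={2,4,5,7}: no change => not a revision
Constraint 3 (U + W = Y) on D(U)={4,5,6,7} D(W)={2,4,5,7} D(Y)={3,4,5,6}: U {4,5,6,7}->{4}; W {2,4,5,7}->{2}; Y {3,4,5,6}->{6} => REVISION
Total revisions = 2

Answer: 2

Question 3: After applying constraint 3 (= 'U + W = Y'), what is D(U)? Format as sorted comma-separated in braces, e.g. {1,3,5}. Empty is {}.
Answer: {4}

Derivation:
Constraint 1 (Y < U) on D(Y)={3,4,5,6,7,8} D(U)={4,5,6,7}: Y {3,4,5,6,7,8}->{3,4,5,6}
Constraint 2 (U != W) on D(U)={4,5,6,7} D(W)={2,4,5,7}: no change
Constraint 3 (U + W = Y) on D(U)={4,5,6,7} D(W)={2,4,5,7} D(Y)={3,4,5,6}: U {4,5,6,7}->{4}; W {2,4,5,7}->{2}; Y {3,4,5,6}->{6}
So after constraint 3: D(U) = {4}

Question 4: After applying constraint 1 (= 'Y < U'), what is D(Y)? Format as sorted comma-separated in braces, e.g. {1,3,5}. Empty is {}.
Answer: {3,4,5,6}

Derivation:
Constraint 1 (Y < U) on D(Y)={3,4,5,6,7,8} D(U)={4,5,6,7}: Y {3,4,5,6,7,8}->{3,4,5,6}
So after constraint 1: D(Y) = {3,4,5,6}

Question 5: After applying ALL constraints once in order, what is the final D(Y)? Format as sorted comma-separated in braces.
Constraint 1 (Y < U) on D(Y)={3,4,5,6,7,8} D(U)={4,5,6,7}: Y {3,4,5,6,7,8}->{3,4,5,6}
Constraint 2 (U != W) on D(U)={4,5,6,7} D(W)={2,4,5,7}: no change
Constraint 3 (U + W = Y) on D(U)={4,5,6,7} D(W)={2,4,5,7} D(Y)={3,4,5,6}: U {4,5,6,7}->{4}; W {2,4,5,7}->{2}; Y {3,4,5,6}->{6}
So after all 3 constraints: D(Y) = {6}

Answer: {6}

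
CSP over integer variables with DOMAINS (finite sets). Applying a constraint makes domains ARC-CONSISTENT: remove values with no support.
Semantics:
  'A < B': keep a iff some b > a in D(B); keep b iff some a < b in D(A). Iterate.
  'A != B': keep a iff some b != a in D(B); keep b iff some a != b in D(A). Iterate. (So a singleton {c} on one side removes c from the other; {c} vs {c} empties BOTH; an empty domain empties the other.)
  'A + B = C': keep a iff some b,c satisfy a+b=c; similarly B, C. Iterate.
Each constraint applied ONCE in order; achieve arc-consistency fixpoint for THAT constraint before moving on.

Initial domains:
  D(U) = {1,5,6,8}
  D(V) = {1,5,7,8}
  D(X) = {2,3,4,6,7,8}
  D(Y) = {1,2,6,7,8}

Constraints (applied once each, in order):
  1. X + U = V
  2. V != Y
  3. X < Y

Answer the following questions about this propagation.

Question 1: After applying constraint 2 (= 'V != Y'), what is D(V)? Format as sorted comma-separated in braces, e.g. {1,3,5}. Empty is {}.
Constraint 1 (X + U = V) on D(X)={2,3,4,6,7,8} D(U)={1,5,6,8} D(V)={1,5,7,8}: X {2,3,4,6,7,8}->{2,3,4,6,7}; U {1,5,6,8}->{1,5,6}; V {1,5,7,8}->{5,7,8}
Constraint 2 (V != Y) on D(V)={5,7,8} D(Y)={1,2,6,7,8}: no change
So after constraint 2: D(V) = {5,7,8}

Answer: {5,7,8}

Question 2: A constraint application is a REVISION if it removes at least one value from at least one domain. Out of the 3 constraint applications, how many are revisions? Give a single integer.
Constraint 1 (X + U = V) on D(X)={2,3,4,6,7,8} D(U)={1,5,6,8} D(V)={1,5,7,8}: X {2,3,4,6,7,8}->{2,3,4,6,7}; U {1,5,6,8}->{1,5,6}; V {1,5,7,8}->{5,7,8} => REVISION
Constraint 2 (V != Y) on D(V)={5,7,8} D(Y)={1,2,6,7,8}: no change => not a revision
Constraint 3 (X < Y) on D(X)={2,3,4,6,7} D(Y)={1,2,6,7,8}: Y {1,2,6,7,8}->{6,7,8} => REVISION
Total revisions = 2

Answer: 2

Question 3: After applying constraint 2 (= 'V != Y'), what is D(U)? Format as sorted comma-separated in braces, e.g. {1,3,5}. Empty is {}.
Answer: {1,5,6}

Derivation:
Constraint 1 (X + U = V) on D(X)={2,3,4,6,7,8} D(U)={1,5,6,8} D(V)={1,5,7,8}: X {2,3,4,6,7,8}->{2,3,4,6,7}; U {1,5,6,8}->{1,5,6}; V {1,5,7,8}->{5,7,8}
Constraint 2 (V != Y) on D(V)={5,7,8} D(Y)={1,2,6,7,8}: no change
So after constraint 2: D(U) = {1,5,6}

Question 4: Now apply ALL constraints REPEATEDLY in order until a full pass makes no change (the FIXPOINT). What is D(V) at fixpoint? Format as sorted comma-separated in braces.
pass 0 (initial): D(V)={1,5,7,8}
pass 1: U {1,5,6,8}->{1,5,6}; V {1,5,7,8}->{5,7,8}; X {2,3,4,6,7,8}->{2,3,4,6,7}; Y {1,2,6,7,8}->{6,7,8}
pass 2: no change
Fixpoint after 2 passes: D(V) = {5,7,8}

Answer: {5,7,8}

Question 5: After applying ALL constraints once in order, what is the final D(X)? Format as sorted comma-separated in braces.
Constraint 1 (X + U = V) on D(X)={2,3,4,6,7,8} D(U)={1,5,6,8} D(V)={1,5,7,8}: X {2,3,4,6,7,8}->{2,3,4,6,7}; U {1,5,6,8}->{1,5,6}; V {1,5,7,8}->{5,7,8}
Constraint 2 (V != Y) on D(V)={5,7,8} D(Y)={1,2,6,7,8}: no change
Constraint 3 (X < Y) on D(X)={2,3,4,6,7} D(Y)={1,2,6,7,8}: Y {1,2,6,7,8}->{6,7,8}
So after all 3 constraints: D(X) = {2,3,4,6,7}

Answer: {2,3,4,6,7}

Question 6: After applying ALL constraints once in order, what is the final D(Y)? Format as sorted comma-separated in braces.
Constraint 1 (X + U = V) on D(X)={2,3,4,6,7,8} D(U)={1,5,6,8} D(V)={1,5,7,8}: X {2,3,4,6,7,8}->{2,3,4,6,7}; U {1,5,6,8}->{1,5,6}; V {1,5,7,8}->{5,7,8}
Constraint 2 (V != Y) on D(V)={5,7,8} D(Y)={1,2,6,7,8}: no change
Constraint 3 (X < Y) on D(X)={2,3,4,6,7} D(Y)={1,2,6,7,8}: Y {1,2,6,7,8}->{6,7,8}
So after all 3 constraints: D(Y) = {6,7,8}

Answer: {6,7,8}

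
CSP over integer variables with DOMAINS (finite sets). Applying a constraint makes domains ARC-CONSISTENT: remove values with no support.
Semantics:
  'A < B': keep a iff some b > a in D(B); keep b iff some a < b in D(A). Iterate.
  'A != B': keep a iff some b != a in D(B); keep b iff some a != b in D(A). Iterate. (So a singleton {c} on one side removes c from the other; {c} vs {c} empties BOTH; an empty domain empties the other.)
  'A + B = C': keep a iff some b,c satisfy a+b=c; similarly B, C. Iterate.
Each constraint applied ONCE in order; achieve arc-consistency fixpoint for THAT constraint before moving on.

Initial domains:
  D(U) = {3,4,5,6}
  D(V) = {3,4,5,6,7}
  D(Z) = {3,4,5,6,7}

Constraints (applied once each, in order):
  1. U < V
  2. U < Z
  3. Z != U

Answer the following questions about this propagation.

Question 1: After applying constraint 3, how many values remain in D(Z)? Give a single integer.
Constraint 1 (U < V) on D(U)={3,4,5,6} D(V)={3,4,5,6,7}: V {3,4,5,6,7}->{4,5,6,7}
Constraint 2 (U < Z) on D(U)={3,4,5,6} D(Z)={3,4,5,6,7}: Z {3,4,5,6,7}->{4,5,6,7}
Constraint 3 (Z != U) on D(Z)={4,5,6,7} D(U)={3,4,5,6}: no change
So after constraint 3: D(Z)={4,5,6,7}, size = 4

Answer: 4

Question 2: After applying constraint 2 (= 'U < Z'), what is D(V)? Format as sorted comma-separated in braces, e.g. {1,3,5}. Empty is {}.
Answer: {4,5,6,7}

Derivation:
Constraint 1 (U < V) on D(U)={3,4,5,6} D(V)={3,4,5,6,7}: V {3,4,5,6,7}->{4,5,6,7}
Constraint 2 (U < Z) on D(U)={3,4,5,6} D(Z)={3,4,5,6,7}: Z {3,4,5,6,7}->{4,5,6,7}
So after constraint 2: D(V) = {4,5,6,7}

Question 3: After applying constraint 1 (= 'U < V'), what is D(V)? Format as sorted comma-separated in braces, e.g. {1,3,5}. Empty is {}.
Answer: {4,5,6,7}

Derivation:
Constraint 1 (U < V) on D(U)={3,4,5,6} D(V)={3,4,5,6,7}: V {3,4,5,6,7}->{4,5,6,7}
So after constraint 1: D(V) = {4,5,6,7}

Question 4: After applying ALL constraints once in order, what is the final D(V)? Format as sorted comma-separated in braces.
Answer: {4,5,6,7}

Derivation:
Constraint 1 (U < V) on D(U)={3,4,5,6} D(V)={3,4,5,6,7}: V {3,4,5,6,7}->{4,5,6,7}
Constraint 2 (U < Z) on D(U)={3,4,5,6} D(Z)={3,4,5,6,7}: Z {3,4,5,6,7}->{4,5,6,7}
Constraint 3 (Z != U) on D(Z)={4,5,6,7} D(U)={3,4,5,6}: no change
So after all 3 constraints: D(V) = {4,5,6,7}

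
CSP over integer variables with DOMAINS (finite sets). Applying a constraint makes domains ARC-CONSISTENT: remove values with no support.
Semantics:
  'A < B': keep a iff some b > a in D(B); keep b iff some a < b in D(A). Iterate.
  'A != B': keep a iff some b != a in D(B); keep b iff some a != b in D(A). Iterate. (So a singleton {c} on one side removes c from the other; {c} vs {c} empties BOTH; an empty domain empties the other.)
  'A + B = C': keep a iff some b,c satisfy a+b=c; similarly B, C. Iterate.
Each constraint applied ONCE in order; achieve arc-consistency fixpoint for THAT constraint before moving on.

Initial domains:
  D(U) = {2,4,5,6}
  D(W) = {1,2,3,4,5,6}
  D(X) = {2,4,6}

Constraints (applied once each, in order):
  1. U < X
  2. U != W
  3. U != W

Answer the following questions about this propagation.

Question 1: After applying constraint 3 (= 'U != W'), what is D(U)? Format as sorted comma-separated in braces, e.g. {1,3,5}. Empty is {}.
Answer: {2,4,5}

Derivation:
Constraint 1 (U < X) on D(U)={2,4,5,6} D(X)={2,4,6}: U {2,4,5,6}->{2,4,5}; X {2,4,6}->{4,6}
Constraint 2 (U != W) on D(U)={2,4,5} D(W)={1,2,3,4,5,6}: no change
Constraint 3 (U != W) on D(U)={2,4,5} D(W)={1,2,3,4,5,6}: no change
So after constraint 3: D(U) = {2,4,5}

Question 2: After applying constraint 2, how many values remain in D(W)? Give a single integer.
Answer: 6

Derivation:
Constraint 1 (U < X) on D(U)={2,4,5,6} D(X)={2,4,6}: U {2,4,5,6}->{2,4,5}; X {2,4,6}->{4,6}
Constraint 2 (U != W) on D(U)={2,4,5} D(W)={1,2,3,4,5,6}: no change
So after constraint 2: D(W)={1,2,3,4,5,6}, size = 6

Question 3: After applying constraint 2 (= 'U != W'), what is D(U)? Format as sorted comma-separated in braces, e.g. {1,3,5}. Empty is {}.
Answer: {2,4,5}

Derivation:
Constraint 1 (U < X) on D(U)={2,4,5,6} D(X)={2,4,6}: U {2,4,5,6}->{2,4,5}; X {2,4,6}->{4,6}
Constraint 2 (U != W) on D(U)={2,4,5} D(W)={1,2,3,4,5,6}: no change
So after constraint 2: D(U) = {2,4,5}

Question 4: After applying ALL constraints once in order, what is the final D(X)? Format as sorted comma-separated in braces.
Answer: {4,6}

Derivation:
Constraint 1 (U < X) on D(U)={2,4,5,6} D(X)={2,4,6}: U {2,4,5,6}->{2,4,5}; X {2,4,6}->{4,6}
Constraint 2 (U != W) on D(U)={2,4,5} D(W)={1,2,3,4,5,6}: no change
Constraint 3 (U != W) on D(U)={2,4,5} D(W)={1,2,3,4,5,6}: no change
So after all 3 constraints: D(X) = {4,6}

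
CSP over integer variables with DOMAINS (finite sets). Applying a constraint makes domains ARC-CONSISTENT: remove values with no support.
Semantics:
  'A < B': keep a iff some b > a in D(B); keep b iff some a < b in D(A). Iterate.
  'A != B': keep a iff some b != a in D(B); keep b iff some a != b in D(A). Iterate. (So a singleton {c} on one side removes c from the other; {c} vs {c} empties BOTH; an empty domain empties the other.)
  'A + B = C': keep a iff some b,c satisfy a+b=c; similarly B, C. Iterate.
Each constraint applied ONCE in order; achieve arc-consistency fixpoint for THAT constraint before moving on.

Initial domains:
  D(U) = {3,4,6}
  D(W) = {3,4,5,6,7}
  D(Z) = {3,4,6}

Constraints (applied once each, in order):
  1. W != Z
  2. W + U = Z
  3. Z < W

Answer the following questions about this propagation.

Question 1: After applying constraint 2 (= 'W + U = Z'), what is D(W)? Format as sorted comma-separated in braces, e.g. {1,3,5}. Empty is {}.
Answer: {3}

Derivation:
Constraint 1 (W != Z) on D(W)={3,4,5,6,7} D(Z)={3,4,6}: no change
Constraint 2 (W + U = Z) on D(W)={3,4,5,6,7} D(U)={3,4,6} D(Z)={3,4,6}: W {3,4,5,6,7}->{3}; U {3,4,6}->{3}; Z {3,4,6}->{6}
So after constraint 2: D(W) = {3}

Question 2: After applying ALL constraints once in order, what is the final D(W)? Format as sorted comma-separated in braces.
Answer: {}

Derivation:
Constraint 1 (W != Z) on D(W)={3,4,5,6,7} D(Z)={3,4,6}: no change
Constraint 2 (W + U = Z) on D(W)={3,4,5,6,7} D(U)={3,4,6} D(Z)={3,4,6}: W {3,4,5,6,7}->{3}; U {3,4,6}->{3}; Z {3,4,6}->{6}
Constraint 3 (Z < W) on D(Z)={6} D(W)={3}: Z {6}->{}; W {3}->{}
So after all 3 constraints: D(W) = {}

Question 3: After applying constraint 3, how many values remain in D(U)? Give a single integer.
Constraint 1 (W != Z) on D(W)={3,4,5,6,7} D(Z)={3,4,6}: no change
Constraint 2 (W + U = Z) on D(W)={3,4,5,6,7} D(U)={3,4,6} D(Z)={3,4,6}: W {3,4,5,6,7}->{3}; U {3,4,6}->{3}; Z {3,4,6}->{6}
Constraint 3 (Z < W) on D(Z)={6} D(W)={3}: Z {6}->{}; W {3}->{}
So after constraint 3: D(U)={3}, size = 1

Answer: 1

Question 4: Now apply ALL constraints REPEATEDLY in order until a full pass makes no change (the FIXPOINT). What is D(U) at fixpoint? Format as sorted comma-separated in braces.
Answer: {}

Derivation:
pass 0 (initial): D(U)={3,4,6}
pass 1: U {3,4,6}->{3}; W {3,4,5,6,7}->{}; Z {3,4,6}->{}
pass 2: U {3}->{}
pass 3: no change
Fixpoint after 3 passes: D(U) = {}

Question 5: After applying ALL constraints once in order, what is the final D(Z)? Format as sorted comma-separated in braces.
Answer: {}

Derivation:
Constraint 1 (W != Z) on D(W)={3,4,5,6,7} D(Z)={3,4,6}: no change
Constraint 2 (W + U = Z) on D(W)={3,4,5,6,7} D(U)={3,4,6} D(Z)={3,4,6}: W {3,4,5,6,7}->{3}; U {3,4,6}->{3}; Z {3,4,6}->{6}
Constraint 3 (Z < W) on D(Z)={6} D(W)={3}: Z {6}->{}; W {3}->{}
So after all 3 constraints: D(Z) = {}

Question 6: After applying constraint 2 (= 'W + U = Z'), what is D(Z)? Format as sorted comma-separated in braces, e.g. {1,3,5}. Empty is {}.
Answer: {6}

Derivation:
Constraint 1 (W != Z) on D(W)={3,4,5,6,7} D(Z)={3,4,6}: no change
Constraint 2 (W + U = Z) on D(W)={3,4,5,6,7} D(U)={3,4,6} D(Z)={3,4,6}: W {3,4,5,6,7}->{3}; U {3,4,6}->{3}; Z {3,4,6}->{6}
So after constraint 2: D(Z) = {6}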